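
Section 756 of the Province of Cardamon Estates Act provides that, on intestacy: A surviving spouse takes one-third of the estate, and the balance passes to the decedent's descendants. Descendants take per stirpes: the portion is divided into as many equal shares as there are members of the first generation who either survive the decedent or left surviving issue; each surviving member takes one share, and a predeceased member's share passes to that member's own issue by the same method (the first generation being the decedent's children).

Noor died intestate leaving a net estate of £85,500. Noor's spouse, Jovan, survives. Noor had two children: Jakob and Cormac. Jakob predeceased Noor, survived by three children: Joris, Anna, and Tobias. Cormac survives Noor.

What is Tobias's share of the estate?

Tobias receives £9,500.

Jovan takes one-third of £85,500 = £28,500. The remaining £57,000 passes to the descendants.
The descendants' portion (£57,000) is divided into 2 shares of £28,500: Cormac takes £28,500; Jakob's £28,500 share passes to Jakob's issue.
Jakob's share (£28,500) is divided into 3 shares of £9,500: Joris, Anna, and Tobias each take £9,500.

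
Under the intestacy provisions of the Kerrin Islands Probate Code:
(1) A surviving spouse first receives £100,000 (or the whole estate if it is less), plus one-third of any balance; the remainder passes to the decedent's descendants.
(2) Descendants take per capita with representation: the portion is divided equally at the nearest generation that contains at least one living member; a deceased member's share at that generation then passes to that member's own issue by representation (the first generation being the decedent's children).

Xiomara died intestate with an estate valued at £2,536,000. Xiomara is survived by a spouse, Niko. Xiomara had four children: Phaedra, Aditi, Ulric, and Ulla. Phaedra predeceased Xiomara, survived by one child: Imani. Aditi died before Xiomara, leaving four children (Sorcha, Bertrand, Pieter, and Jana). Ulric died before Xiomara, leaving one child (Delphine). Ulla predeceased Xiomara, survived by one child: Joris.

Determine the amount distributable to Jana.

Niko first takes £100,000, leaving a balance of £2,436,000. Niko then takes one-third of the balance (£812,000), for a total of £912,000. The remaining £1,624,000 passes to the descendants.
No child survives, so the initial division is made at the grandchildren's generation.
The descendants' portion (£1,624,000) is divided into 7 shares of £232,000: Imani, Sorcha, Bertrand, Pieter, Jana, Delphine, and Joris each take £232,000.

Jana receives £232,000.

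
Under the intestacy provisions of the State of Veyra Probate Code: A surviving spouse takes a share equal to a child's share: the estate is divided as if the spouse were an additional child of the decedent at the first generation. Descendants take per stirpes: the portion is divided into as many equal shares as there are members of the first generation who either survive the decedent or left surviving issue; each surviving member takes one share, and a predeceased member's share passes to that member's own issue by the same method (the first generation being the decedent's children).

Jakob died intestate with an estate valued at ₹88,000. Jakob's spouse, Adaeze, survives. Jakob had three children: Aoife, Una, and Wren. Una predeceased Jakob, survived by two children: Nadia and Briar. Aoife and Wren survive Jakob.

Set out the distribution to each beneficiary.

The spouse counts as an additional share at the children's level, so there are 4 primary shares of ₹22,000. Adaeze takes one such share (₹22,000).
The children's combined portion (₹66,000) is divided into 3 shares of ₹22,000: Aoife and Wren each take ₹22,000; Una's ₹22,000 share passes to Una's issue.
Una's share (₹22,000) is divided into 2 shares of ₹11,000: Nadia and Briar each take ₹11,000.

Adaeze: ₹22,000; Aoife: ₹22,000; Nadia: ₹11,000; Briar: ₹11,000; Wren: ₹22,000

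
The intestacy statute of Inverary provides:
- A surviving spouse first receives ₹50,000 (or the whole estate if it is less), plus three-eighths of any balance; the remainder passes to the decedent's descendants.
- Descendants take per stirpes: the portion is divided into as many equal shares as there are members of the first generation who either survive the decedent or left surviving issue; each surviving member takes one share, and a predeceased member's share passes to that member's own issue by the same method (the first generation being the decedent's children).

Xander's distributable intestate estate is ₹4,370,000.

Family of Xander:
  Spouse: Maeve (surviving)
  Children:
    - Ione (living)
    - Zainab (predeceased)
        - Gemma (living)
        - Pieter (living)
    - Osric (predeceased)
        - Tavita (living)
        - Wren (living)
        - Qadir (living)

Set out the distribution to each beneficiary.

Maeve: ₹1,670,000; Ione: ₹900,000; Gemma: ₹450,000; Pieter: ₹450,000; Tavita: ₹300,000; Wren: ₹300,000; Qadir: ₹300,000

Maeve first takes ₹50,000, leaving a balance of ₹4,320,000. Maeve then takes three-eighths of the balance (₹1,620,000), for a total of ₹1,670,000. The remaining ₹2,700,000 passes to the descendants.
The descendants' portion (₹2,700,000) is divided into 3 shares of ₹900,000: Ione takes ₹900,000; Zainab's ₹900,000 share passes to Zainab's issue; Osric's ₹900,000 share passes to Osric's issue.
Zainab's share (₹900,000) is divided into 2 shares of ₹450,000: Gemma and Pieter each take ₹450,000.
Osric's share (₹900,000) is divided into 3 shares of ₹300,000: Tavita, Wren, and Qadir each take ₹300,000.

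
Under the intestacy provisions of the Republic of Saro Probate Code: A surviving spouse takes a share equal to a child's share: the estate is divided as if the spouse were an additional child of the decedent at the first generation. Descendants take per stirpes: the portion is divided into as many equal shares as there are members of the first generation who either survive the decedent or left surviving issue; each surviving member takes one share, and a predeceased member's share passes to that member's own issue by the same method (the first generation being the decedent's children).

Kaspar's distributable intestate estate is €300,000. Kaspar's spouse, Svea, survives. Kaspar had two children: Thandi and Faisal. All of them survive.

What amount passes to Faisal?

Faisal receives €100,000.

The spouse counts as an additional share at the children's level, so there are 3 primary shares of €100,000. Svea takes one such share (€100,000).
The children's combined portion (€200,000) is divided into 2 shares of €100,000: Thandi and Faisal each take €100,000.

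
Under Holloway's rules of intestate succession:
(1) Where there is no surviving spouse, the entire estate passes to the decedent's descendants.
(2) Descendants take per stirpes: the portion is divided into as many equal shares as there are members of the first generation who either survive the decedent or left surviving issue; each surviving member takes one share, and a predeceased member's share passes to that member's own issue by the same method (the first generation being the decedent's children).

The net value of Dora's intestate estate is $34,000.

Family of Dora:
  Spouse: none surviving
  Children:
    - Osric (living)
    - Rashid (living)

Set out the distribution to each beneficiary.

Osric: $17,000; Rashid: $17,000

The entire $34,000 passes to the descendants.
That amount ($34,000) is divided into 2 shares of $17,000: Osric and Rashid each take $17,000.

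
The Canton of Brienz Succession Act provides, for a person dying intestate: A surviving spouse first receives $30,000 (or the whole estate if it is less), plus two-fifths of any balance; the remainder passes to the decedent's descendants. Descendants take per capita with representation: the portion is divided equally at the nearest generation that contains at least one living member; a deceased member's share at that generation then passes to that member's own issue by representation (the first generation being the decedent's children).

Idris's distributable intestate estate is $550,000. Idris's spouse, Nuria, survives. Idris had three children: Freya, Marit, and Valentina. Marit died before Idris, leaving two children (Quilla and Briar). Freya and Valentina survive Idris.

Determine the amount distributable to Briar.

Nuria first takes $30,000, leaving a balance of $520,000. Nuria then takes two-fifths of the balance ($208,000), for a total of $238,000. The remaining $312,000 passes to the descendants.
The descendants' portion ($312,000) is divided into 3 shares of $104,000: Freya and Valentina each take $104,000; Marit's $104,000 share passes to Marit's issue.
Marit's share ($104,000) is divided into 2 shares of $52,000: Quilla and Briar each take $52,000.

Briar receives $52,000.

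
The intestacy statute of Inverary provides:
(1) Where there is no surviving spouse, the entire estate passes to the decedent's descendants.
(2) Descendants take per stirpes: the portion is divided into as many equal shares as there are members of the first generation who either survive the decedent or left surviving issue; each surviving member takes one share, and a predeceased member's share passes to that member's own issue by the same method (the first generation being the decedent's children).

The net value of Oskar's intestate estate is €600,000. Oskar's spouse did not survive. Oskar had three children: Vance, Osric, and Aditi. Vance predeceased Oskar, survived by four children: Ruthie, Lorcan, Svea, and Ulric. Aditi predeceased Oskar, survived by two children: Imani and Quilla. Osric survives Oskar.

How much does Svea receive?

Svea receives €50,000.

The entire €600,000 passes to the descendants.
That amount (€600,000) is divided into 3 shares of €200,000: Osric takes €200,000; Vance's €200,000 share passes to Vance's issue; Aditi's €200,000 share passes to Aditi's issue.
Vance's share (€200,000) is divided into 4 shares of €50,000: Ruthie, Lorcan, Svea, and Ulric each take €50,000.
Aditi's share (€200,000) is divided into 2 shares of €100,000: Imani and Quilla each take €100,000.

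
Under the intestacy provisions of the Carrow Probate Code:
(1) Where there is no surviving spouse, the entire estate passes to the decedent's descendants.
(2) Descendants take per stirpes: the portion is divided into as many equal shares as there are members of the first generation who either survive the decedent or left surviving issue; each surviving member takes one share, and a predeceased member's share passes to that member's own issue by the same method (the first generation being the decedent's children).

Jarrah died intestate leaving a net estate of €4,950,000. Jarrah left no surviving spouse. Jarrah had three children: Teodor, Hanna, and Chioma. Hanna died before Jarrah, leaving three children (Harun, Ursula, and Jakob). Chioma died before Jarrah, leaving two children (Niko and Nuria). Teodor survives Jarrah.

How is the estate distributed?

Teodor: €1,650,000; Harun: €550,000; Ursula: €550,000; Jakob: €550,000; Niko: €825,000; Nuria: €825,000

The entire €4,950,000 passes to the descendants.
That amount (€4,950,000) is divided into 3 shares of €1,650,000: Teodor takes €1,650,000; Hanna's €1,650,000 share passes to Hanna's issue; Chioma's €1,650,000 share passes to Chioma's issue.
Hanna's share (€1,650,000) is divided into 3 shares of €550,000: Harun, Ursula, and Jakob each take €550,000.
Chioma's share (€1,650,000) is divided into 2 shares of €825,000: Niko and Nuria each take €825,000.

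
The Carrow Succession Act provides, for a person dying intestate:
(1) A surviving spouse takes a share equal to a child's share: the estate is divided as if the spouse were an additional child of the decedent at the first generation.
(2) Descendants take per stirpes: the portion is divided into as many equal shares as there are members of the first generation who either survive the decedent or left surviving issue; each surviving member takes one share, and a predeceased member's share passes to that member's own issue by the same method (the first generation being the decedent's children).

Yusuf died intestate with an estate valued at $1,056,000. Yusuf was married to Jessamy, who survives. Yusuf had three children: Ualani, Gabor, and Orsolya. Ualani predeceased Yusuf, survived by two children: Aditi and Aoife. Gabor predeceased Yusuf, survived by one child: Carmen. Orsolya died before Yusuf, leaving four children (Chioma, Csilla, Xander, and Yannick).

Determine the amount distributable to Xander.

The spouse counts as an additional share at the children's level, so there are 4 primary shares of $264,000. Jessamy takes one such share ($264,000).
The children's combined portion ($792,000) is divided into 3 shares of $264,000: Ualani's $264,000 share passes to Ualani's issue; Gabor's $264,000 share passes to Gabor's issue; Orsolya's $264,000 share passes to Orsolya's issue.
Ualani's share ($264,000) is divided into 2 shares of $132,000: Aditi and Aoife each take $132,000.
Gabor's share ($264,000) passes entirely to Carmen.
Orsolya's share ($264,000) is divided into 4 shares of $66,000: Chioma, Csilla, Xander, and Yannick each take $66,000.

Xander receives $66,000.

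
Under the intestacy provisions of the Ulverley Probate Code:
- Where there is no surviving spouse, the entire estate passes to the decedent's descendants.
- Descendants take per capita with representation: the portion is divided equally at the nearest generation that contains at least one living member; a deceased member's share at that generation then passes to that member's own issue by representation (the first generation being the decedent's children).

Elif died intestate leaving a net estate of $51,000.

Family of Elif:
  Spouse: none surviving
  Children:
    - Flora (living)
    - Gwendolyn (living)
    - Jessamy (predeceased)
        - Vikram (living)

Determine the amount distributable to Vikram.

Vikram receives $17,000.

The entire $51,000 passes to the descendants.
That amount ($51,000) is divided into 3 shares of $17,000: Flora and Gwendolyn each take $17,000; Jessamy's $17,000 share passes to Jessamy's issue.
Jessamy's share ($17,000) passes entirely to Vikram.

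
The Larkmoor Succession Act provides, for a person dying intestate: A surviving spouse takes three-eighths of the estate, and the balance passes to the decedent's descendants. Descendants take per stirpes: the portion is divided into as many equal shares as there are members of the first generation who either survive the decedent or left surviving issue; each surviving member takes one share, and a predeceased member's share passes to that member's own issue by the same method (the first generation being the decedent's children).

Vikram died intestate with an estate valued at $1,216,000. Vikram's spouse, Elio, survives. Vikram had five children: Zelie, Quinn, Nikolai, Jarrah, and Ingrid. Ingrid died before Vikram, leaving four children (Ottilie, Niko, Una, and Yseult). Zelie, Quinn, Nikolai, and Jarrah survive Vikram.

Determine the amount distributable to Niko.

Elio takes three-eighths of $1,216,000 = $456,000. The remaining $760,000 passes to the descendants.
The descendants' portion ($760,000) is divided into 5 shares of $152,000: Zelie, Quinn, Nikolai, and Jarrah each take $152,000; Ingrid's $152,000 share passes to Ingrid's issue.
Ingrid's share ($152,000) is divided into 4 shares of $38,000: Ottilie, Niko, Una, and Yseult each take $38,000.

Niko receives $38,000.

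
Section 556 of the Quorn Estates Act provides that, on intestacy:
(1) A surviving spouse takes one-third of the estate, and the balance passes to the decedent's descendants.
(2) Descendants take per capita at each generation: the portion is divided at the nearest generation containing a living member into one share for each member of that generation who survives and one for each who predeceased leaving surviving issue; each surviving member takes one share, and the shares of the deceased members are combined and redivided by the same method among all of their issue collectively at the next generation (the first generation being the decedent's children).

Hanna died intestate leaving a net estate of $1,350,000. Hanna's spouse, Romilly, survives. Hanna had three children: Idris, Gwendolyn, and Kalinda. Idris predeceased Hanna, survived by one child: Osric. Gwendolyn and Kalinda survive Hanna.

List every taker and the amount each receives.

Romilly: $450,000; Osric: $300,000; Gwendolyn: $300,000; Kalinda: $300,000

Romilly takes one-third of $1,350,000 = $450,000. The remaining $900,000 passes to the descendants.
The descendants' portion ($900,000) is divided at the children's generation into 3 shares of $300,000. Gwendolyn and Kalinda each take $300,000. The remaining share for the deceased Idris ($300,000) is carried to the next generation.
That pool ($300,000) passes entirely to Osric, the sole taker at the grandchildren's generation.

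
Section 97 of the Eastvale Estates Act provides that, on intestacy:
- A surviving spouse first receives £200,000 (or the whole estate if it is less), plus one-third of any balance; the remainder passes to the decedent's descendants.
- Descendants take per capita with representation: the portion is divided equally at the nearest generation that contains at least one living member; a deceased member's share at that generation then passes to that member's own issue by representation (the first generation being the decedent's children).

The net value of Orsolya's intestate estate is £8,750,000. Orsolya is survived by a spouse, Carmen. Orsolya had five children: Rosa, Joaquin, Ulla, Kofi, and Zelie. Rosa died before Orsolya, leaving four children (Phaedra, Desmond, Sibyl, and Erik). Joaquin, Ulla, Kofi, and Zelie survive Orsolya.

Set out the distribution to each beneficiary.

Carmen first takes £200,000, leaving a balance of £8,550,000. Carmen then takes one-third of the balance (£2,850,000), for a total of £3,050,000. The remaining £5,700,000 passes to the descendants.
The descendants' portion (£5,700,000) is divided into 5 shares of £1,140,000: Joaquin, Ulla, Kofi, and Zelie each take £1,140,000; Rosa's £1,140,000 share passes to Rosa's issue.
Rosa's share (£1,140,000) is divided into 4 shares of £285,000: Phaedra, Desmond, Sibyl, and Erik each take £285,000.

Carmen: £3,050,000; Phaedra: £285,000; Desmond: £285,000; Sibyl: £285,000; Erik: £285,000; Joaquin: £1,140,000; Ulla: £1,140,000; Kofi: £1,140,000; Zelie: £1,140,000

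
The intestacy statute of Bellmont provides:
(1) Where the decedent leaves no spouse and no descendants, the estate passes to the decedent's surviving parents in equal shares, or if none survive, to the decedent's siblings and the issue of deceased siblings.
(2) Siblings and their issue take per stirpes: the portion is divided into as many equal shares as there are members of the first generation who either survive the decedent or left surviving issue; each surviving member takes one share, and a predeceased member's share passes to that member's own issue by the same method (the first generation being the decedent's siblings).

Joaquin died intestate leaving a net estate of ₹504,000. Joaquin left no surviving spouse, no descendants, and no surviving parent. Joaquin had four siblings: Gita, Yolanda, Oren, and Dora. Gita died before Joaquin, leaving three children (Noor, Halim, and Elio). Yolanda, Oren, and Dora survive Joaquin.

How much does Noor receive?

The entire ₹504,000 passes to the siblings and their issue.
That amount (₹504,000) is divided into 4 shares of ₹126,000: Yolanda, Oren, and Dora each take ₹126,000; Gita's ₹126,000 share passes to Gita's issue.
Gita's share (₹126,000) is divided into 3 shares of ₹42,000: Noor, Halim, and Elio each take ₹42,000.

Noor receives ₹42,000.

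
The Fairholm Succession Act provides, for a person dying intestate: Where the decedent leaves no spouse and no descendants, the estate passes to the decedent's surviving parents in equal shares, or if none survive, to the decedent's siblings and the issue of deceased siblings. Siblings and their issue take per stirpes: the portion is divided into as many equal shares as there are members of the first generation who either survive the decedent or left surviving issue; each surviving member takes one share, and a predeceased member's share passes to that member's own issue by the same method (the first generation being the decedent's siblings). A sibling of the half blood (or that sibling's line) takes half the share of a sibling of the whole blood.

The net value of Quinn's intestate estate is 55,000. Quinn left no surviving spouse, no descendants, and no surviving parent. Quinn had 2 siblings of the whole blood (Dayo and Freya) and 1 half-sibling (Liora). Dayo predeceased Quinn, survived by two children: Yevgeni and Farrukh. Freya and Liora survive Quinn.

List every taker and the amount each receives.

Yevgeni: 11,000; Farrukh: 11,000; Freya: 22,000; Liora: 11,000

The entire 55,000 passes to the siblings and their issue.
Counting each half-blood sibling's line as half a unit, there are 5/2 units in 55,000, so one unit is 22,000. Whole-blood lines (Dayo and Freya) take 22,000 each; half-blood lines (Liora) take 11,000 each.
Dayo's share (22,000) is divided into 2 shares of 11,000: Yevgeni and Farrukh each take 11,000.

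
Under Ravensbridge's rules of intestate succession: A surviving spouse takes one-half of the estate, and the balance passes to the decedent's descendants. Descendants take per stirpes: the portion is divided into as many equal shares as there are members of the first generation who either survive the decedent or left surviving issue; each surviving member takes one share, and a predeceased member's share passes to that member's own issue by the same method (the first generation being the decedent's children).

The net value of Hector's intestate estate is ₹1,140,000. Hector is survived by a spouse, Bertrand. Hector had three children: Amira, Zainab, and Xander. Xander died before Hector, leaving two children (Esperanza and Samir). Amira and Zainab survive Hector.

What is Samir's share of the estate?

Samir receives ₹95,000.

Bertrand takes one-half of ₹1,140,000 = ₹570,000. The remaining ₹570,000 passes to the descendants.
The descendants' portion (₹570,000) is divided into 3 shares of ₹190,000: Amira and Zainab each take ₹190,000; Xander's ₹190,000 share passes to Xander's issue.
Xander's share (₹190,000) is divided into 2 shares of ₹95,000: Esperanza and Samir each take ₹95,000.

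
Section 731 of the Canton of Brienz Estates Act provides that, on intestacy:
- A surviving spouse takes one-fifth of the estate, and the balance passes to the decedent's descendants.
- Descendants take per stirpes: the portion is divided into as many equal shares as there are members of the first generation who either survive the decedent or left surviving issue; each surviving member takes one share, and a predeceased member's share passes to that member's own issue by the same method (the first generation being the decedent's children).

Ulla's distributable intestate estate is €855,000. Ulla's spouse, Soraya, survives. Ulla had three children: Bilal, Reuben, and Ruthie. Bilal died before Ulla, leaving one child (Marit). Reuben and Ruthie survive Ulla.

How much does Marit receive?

Soraya takes one-fifth of €855,000 = €171,000. The remaining €684,000 passes to the descendants.
The descendants' portion (€684,000) is divided into 3 shares of €228,000: Reuben and Ruthie each take €228,000; Bilal's €228,000 share passes to Bilal's issue.
Bilal's share (€228,000) passes entirely to Marit.

Marit receives €228,000.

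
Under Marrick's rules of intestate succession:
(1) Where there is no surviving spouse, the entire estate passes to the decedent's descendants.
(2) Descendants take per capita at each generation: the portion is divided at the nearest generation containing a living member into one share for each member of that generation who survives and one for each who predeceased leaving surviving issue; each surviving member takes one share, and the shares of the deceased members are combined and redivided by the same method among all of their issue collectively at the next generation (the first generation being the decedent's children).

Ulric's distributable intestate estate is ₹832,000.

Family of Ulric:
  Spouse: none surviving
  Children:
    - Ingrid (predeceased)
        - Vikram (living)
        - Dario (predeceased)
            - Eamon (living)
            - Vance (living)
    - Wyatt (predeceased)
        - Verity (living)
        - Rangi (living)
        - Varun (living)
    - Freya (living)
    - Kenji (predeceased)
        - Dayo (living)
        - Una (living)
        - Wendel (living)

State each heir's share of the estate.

Vikram: ₹78,000; Eamon: ₹39,000; Vance: ₹39,000; Verity: ₹78,000; Rangi: ₹78,000; Varun: ₹78,000; Freya: ₹208,000; Dayo: ₹78,000; Una: ₹78,000; Wendel: ₹78,000

The entire ₹832,000 passes to the descendants.
That amount (₹832,000) is divided at the children's generation into 4 shares of ₹208,000. Freya takes ₹208,000. The 3 shares of the deceased (Ingrid, Wyatt, and Kenji) are combined into a pool of ₹624,000.
That pool (₹624,000) is divided at the grandchildren's generation into 8 shares of ₹78,000. Vikram, Verity, Rangi, Varun, Dayo, Una, and Wendel each take ₹78,000. The remaining share for the deceased Dario (₹78,000) is carried to the next generation.
That pool (₹78,000) is divided at the great-grandchildren's generation equally among Eamon and Vance: ₹39,000 each.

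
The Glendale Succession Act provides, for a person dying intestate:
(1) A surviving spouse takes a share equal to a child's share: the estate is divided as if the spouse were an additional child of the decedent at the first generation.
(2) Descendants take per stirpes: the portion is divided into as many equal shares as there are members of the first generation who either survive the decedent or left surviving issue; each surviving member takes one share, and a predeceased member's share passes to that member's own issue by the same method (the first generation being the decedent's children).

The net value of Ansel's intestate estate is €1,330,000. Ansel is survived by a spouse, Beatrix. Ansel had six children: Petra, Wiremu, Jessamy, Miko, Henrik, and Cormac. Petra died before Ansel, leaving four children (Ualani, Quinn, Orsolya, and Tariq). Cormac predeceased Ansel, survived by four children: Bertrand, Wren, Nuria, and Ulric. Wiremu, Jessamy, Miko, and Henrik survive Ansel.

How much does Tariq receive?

The spouse counts as an additional share at the children's level, so there are 7 primary shares of €190,000. Beatrix takes one such share (€190,000).
The children's combined portion (€1,140,000) is divided into 6 shares of €190,000: Wiremu, Jessamy, Miko, and Henrik each take €190,000; Petra's €190,000 share passes to Petra's issue; Cormac's €190,000 share passes to Cormac's issue.
Petra's share (€190,000) is divided into 4 shares of €47,500: Ualani, Quinn, Orsolya, and Tariq each take €47,500.
Cormac's share (€190,000) is divided into 4 shares of €47,500: Bertrand, Wren, Nuria, and Ulric each take €47,500.

Tariq receives €47,500.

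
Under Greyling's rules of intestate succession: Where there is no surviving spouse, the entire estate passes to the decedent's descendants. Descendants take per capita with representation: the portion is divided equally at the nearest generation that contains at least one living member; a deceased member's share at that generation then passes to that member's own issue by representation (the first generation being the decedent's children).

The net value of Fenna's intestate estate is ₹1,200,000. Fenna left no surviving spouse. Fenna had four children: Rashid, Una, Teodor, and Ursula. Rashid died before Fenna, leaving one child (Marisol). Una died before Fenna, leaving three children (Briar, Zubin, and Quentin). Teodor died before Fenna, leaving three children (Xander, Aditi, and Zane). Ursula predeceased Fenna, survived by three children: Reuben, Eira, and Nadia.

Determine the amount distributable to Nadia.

Nadia receives ₹120,000.

The entire ₹1,200,000 passes to the descendants.
No child survives, so the initial division is made at the grandchildren's generation.
That amount (₹1,200,000) is divided into 10 shares of ₹120,000: Marisol, Briar, Zubin, Quentin, Xander, Aditi, Zane, Reuben, Eira, and Nadia each take ₹120,000.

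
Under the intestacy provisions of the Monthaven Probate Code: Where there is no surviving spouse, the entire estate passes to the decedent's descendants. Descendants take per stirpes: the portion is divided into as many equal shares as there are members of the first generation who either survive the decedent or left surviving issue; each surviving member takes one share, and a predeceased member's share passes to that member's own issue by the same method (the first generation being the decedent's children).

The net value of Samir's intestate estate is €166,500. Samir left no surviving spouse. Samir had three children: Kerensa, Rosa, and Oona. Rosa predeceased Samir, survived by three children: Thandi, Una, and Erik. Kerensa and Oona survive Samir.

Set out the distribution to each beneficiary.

The entire €166,500 passes to the descendants.
That amount (€166,500) is divided into 3 shares of €55,500: Kerensa and Oona each take €55,500; Rosa's €55,500 share passes to Rosa's issue.
Rosa's share (€55,500) is divided into 3 shares of €18,500: Thandi, Una, and Erik each take €18,500.

Kerensa: €55,500; Thandi: €18,500; Una: €18,500; Erik: €18,500; Oona: €55,500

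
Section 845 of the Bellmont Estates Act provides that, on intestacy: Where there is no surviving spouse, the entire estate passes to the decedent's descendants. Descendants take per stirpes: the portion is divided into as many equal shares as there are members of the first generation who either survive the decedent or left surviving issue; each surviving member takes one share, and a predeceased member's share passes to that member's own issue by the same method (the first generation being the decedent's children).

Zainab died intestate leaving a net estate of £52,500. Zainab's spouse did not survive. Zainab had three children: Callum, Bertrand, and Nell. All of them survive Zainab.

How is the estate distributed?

Callum: £17,500; Bertrand: £17,500; Nell: £17,500

The entire £52,500 passes to the descendants.
That amount (£52,500) is divided into 3 shares of £17,500: Callum, Bertrand, and Nell each take £17,500.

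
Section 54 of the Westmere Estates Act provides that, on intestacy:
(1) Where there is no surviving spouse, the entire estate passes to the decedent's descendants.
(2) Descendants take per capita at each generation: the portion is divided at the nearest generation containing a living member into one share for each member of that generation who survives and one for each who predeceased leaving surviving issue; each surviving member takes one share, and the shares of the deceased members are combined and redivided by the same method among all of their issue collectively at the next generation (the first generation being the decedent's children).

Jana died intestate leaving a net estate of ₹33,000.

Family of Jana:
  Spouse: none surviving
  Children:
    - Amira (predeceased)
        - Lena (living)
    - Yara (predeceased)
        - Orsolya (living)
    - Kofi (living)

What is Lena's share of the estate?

The entire ₹33,000 passes to the descendants.
That amount (₹33,000) is divided at the children's generation into 3 shares of ₹11,000. Kofi takes ₹11,000. The 2 shares of the deceased (Amira and Yara) are combined into a pool of ₹22,000.
That pool (₹22,000) is divided at the grandchildren's generation equally among Lena and Orsolya: ₹11,000 each.

Lena receives ₹11,000.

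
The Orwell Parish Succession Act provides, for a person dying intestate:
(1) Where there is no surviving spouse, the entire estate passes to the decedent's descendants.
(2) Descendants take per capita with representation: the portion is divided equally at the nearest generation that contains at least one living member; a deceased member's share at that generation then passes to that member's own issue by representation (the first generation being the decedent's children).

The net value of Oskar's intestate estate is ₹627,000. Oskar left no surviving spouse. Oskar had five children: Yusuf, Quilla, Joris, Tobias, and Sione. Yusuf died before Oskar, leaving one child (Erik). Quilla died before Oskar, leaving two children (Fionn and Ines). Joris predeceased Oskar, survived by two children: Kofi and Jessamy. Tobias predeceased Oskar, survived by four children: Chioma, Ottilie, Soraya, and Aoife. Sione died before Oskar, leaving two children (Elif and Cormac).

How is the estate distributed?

The entire ₹627,000 passes to the descendants.
No child survives, so the initial division is made at the grandchildren's generation.
That amount (₹627,000) is divided into 11 shares of ₹57,000: Erik, Fionn, Ines, Kofi, Jessamy, Chioma, Ottilie, Soraya, Aoife, Elif, and Cormac each take ₹57,000.

Erik: ₹57,000; Fionn: ₹57,000; Ines: ₹57,000; Kofi: ₹57,000; Jessamy: ₹57,000; Chioma: ₹57,000; Ottilie: ₹57,000; Soraya: ₹57,000; Aoife: ₹57,000; Elif: ₹57,000; Cormac: ₹57,000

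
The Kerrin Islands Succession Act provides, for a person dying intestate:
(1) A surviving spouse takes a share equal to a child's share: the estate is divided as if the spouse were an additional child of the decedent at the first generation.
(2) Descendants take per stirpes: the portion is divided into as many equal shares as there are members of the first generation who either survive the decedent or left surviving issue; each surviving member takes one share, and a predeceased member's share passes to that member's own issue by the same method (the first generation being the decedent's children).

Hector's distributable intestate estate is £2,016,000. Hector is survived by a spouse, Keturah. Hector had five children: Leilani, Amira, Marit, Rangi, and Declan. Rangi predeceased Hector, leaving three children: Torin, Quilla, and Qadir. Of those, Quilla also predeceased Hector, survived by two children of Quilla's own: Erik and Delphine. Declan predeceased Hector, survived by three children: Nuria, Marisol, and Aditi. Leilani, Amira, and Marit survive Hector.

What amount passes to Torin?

The spouse counts as an additional share at the children's level, so there are 6 primary shares of £336,000. Keturah takes one such share (£336,000).
The children's combined portion (£1,680,000) is divided into 5 shares of £336,000: Leilani, Amira, and Marit each take £336,000; Rangi's £336,000 share passes to Rangi's issue; Declan's £336,000 share passes to Declan's issue.
Rangi's share (£336,000) is divided into 3 shares of £112,000: Torin and Qadir each take £112,000; Quilla's £112,000 share passes to Quilla's issue.
Quilla's share (£112,000) is divided into 2 shares of £56,000: Erik and Delphine each take £56,000.
Declan's share (£336,000) is divided into 3 shares of £112,000: Nuria, Marisol, and Aditi each take £112,000.

Torin receives £112,000.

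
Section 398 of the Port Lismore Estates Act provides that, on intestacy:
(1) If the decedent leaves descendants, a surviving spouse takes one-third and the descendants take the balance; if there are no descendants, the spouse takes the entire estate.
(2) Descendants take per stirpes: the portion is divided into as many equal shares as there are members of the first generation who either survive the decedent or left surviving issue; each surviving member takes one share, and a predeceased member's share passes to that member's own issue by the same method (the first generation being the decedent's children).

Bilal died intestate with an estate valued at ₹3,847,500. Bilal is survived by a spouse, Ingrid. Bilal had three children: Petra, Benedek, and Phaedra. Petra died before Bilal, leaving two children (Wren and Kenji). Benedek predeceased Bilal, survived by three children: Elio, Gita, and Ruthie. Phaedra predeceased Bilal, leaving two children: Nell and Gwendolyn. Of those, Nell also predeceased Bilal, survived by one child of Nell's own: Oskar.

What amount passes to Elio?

Elio receives ₹285,000.

Ingrid takes one-third of ₹3,847,500 = ₹1,282,500. The remaining ₹2,565,000 passes to the descendants.
The descendants' portion (₹2,565,000) is divided into 3 shares of ₹855,000: Petra's ₹855,000 share passes to Petra's issue; Benedek's ₹855,000 share passes to Benedek's issue; Phaedra's ₹855,000 share passes to Phaedra's issue.
Petra's share (₹855,000) is divided into 2 shares of ₹427,500: Wren and Kenji each take ₹427,500.
Benedek's share (₹855,000) is divided into 3 shares of ₹285,000: Elio, Gita, and Ruthie each take ₹285,000.
Phaedra's share (₹855,000) is divided into 2 shares of ₹427,500: Gwendolyn takes ₹427,500; Nell's ₹427,500 share passes to Nell's issue.
Nell's share (₹427,500) passes entirely to Oskar.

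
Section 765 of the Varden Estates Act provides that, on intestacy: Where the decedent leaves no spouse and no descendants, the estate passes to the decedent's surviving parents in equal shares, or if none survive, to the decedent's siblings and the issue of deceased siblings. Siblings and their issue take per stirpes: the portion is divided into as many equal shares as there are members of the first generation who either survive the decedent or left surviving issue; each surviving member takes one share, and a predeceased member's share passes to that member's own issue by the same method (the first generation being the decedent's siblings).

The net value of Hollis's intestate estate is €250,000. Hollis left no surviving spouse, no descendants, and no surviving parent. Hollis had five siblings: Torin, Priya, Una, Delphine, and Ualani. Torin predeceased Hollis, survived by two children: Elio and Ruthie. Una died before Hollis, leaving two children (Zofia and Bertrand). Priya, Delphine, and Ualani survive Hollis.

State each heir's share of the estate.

The entire €250,000 passes to the siblings and their issue.
That amount (€250,000) is divided into 5 shares of €50,000: Priya, Delphine, and Ualani each take €50,000; Torin's €50,000 share passes to Torin's issue; Una's €50,000 share passes to Una's issue.
Torin's share (€50,000) is divided into 2 shares of €25,000: Elio and Ruthie each take €25,000.
Una's share (€50,000) is divided into 2 shares of €25,000: Zofia and Bertrand each take €25,000.

Elio: €25,000; Ruthie: €25,000; Priya: €50,000; Zofia: €25,000; Bertrand: €25,000; Delphine: €50,000; Ualani: €50,000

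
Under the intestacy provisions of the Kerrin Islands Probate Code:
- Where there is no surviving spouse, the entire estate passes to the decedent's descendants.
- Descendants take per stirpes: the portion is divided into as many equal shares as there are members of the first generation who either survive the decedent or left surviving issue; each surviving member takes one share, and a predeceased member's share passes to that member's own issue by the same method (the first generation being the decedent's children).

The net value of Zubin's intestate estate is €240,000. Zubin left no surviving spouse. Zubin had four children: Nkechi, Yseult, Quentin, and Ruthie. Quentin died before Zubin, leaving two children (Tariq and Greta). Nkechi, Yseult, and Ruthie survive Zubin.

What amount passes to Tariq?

The entire €240,000 passes to the descendants.
That amount (€240,000) is divided into 4 shares of €60,000: Nkechi, Yseult, and Ruthie each take €60,000; Quentin's €60,000 share passes to Quentin's issue.
Quentin's share (€60,000) is divided into 2 shares of €30,000: Tariq and Greta each take €30,000.

Tariq receives €30,000.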